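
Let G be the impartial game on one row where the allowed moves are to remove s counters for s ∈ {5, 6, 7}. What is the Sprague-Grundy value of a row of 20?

Grundy values for subtraction set {5, 6, 7}:
k:     0  1  2  3  4  5  6  7  8  9 10 11 12 13 14 15 16 17 18 19 20
g(k):  0  0  0  0  0  1  1  1  1  1  2  2  0  0  0  0  0  1  1  1  1
So g(20) = 1.

1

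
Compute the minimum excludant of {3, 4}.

0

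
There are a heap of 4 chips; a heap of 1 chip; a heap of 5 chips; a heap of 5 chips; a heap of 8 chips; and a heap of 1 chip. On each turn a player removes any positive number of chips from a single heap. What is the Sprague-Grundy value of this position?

12

In binary:
  0100  (4)
  0001  (1)
  0101  (5)
  0101  (5)
  1000  (8)
  0001  (1)
  ----
  1100  (12)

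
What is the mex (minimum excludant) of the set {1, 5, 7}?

0

0 is not in the set, so the mex is 0.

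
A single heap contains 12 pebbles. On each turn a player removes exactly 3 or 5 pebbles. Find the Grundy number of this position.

1

Compute g(0), g(1), … for moves {3, 5}:
g(0) = mex{} = 0
g(1) = mex{} = 0
g(2) = mex{} = 0
g(3) = mex{0} = 1
g(4) = mex{0} = 1
g(5) = mex{0} = 1
g(6) = mex{0,1} = 2
g(7) = mex{0,1} = 2
g(8) = mex{1} = 0
g(9) = mex{1,2} = 0
g(10) = mex{1,2} = 0
g(11) = mex{0,2} = 1
g(12) = mex{0,2} = 1
So g(12) = 1.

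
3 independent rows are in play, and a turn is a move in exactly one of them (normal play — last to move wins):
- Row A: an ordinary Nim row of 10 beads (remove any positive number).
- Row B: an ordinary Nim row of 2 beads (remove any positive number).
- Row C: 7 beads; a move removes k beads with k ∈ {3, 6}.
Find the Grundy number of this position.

10

Row A is a plain Nim row of size 10, so its Grundy value is 10.
Row B is a plain Nim row of size 2, so its Grundy value is 2.
Grundy values for row C (subtraction set {3, 6}):
g(0) = mex{} = 0
g(1) = mex{} = 0
g(2) = mex{} = 0
g(3) = mex{0} = 1
g(4) = mex{0} = 1
g(5) = mex{0} = 1
g(6) = mex{0,1} = 2
g(7) = mex{0,1} = 2
So g(7) = 2.
By the Sprague-Grundy theorem, the Grundy value of a sum of independent games is the XOR of the component values.
Combined value = 10 XOR 2 XOR 2 = 10.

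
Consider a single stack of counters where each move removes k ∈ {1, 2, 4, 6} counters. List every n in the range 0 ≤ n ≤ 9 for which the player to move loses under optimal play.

Grundy values for subtraction set {1, 2, 4, 6}:
k:     0  1  2  3  4  5  6  7  8  9
g(k):  0  1  2  0  1  2  3  4  0  1
The P-positions (g = 0) in 0..9 are 0, 3, 8.

0, 3, 8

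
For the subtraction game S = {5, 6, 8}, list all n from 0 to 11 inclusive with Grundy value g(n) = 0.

0, 1, 2, 3, 4

Grundy values for subtraction set {5, 6, 8}:
k:     0  1  2  3  4  5  6  7  8  9 10 11
g(k):  0  0  0  0  0  1  1  1  1  1  2  2
The P-positions (g = 0) in 0..11 are 0, 1, 2, 3, 4.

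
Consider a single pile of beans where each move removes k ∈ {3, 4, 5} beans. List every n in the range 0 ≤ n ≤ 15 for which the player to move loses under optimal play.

0, 1, 2, 8, 9, 10

Build the Grundy sequence with g(k) = mex{g(k−s) : s ∈ {3, 4, 5}, s ≤ k}:
k:     0  1  2  3  4  5  6  7  8  9 10 11 12 13 14 15
g(k):  0  0  0  1  1  1  2  2  0  0  0  1  1  1  2  2
The P-positions (g = 0) in 0..15 are 0, 1, 2, 8, 9, 10.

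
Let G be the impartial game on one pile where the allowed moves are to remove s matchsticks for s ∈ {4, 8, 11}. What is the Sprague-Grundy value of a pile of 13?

Compute g(0), g(1), … for moves {4, 8, 11}:
k:     0  1  2  3  4  5  6  7  8  9 10 11 12 13
g(k):  0  0  0  0  1  1  1  1  2  2  2  2  3  3
So g(13) = 3.

3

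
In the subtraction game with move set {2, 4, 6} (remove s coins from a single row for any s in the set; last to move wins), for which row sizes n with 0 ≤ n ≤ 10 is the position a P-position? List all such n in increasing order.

0, 1, 8, 9

Build the Grundy sequence with g(k) = mex{g(k−s) : s ∈ {2, 4, 6}, s ≤ k}:
g(0) = mex{} = 0
g(1) = mex{} = 0
g(2) = mex{0} = 1
g(3) = mex{0} = 1
g(4) = mex{0,1} = 2
g(5) = mex{0,1} = 2
g(6) = mex{0,1,2} = 3
g(7) = mex{0,1,2} = 3
g(8) = mex{1,2,3} = 0
g(9) = mex{1,2,3} = 0
g(10) = mex{0,2,3} = 1
The P-positions (g = 0) in 0..10 are 0, 1, 8, 9.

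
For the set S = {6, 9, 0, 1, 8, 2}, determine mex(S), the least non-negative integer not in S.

The values 0, 1, 2 are all present; 3 is the first non-negative integer missing from the set.

3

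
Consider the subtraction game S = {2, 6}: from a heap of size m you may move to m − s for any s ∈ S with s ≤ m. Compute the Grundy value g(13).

Grundy values for subtraction set {2, 6}:
g(0) = mex{} = 0
g(1) = mex{} = 0
g(2) = mex{0} = 1
g(3) = mex{0} = 1
g(4) = mex{1} = 0
g(5) = mex{1} = 0
g(6) = mex{0} = 1
g(7) = mex{0} = 1
g(8) = mex{1} = 0
g(9) = mex{1} = 0
g(10) = mex{0} = 1
g(11) = mex{0} = 1
g(12) = mex{1} = 0
g(13) = mex{1} = 0
So g(13) = 0.

0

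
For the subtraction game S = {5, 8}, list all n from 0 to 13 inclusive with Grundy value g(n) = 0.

Compute g(0), g(1), … for moves {5, 8}:
k:     0  1  2  3  4  5  6  7  8  9 10 11 12 13
g(k):  0  0  0  0  0  1  1  1  1  1  2  2  2  0
The P-positions (g = 0) in 0..13 are 0, 1, 2, 3, 4, 13.

0, 1, 2, 3, 4, 13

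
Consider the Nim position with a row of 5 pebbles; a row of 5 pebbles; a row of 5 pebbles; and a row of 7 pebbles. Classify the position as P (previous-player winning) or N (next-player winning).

Write each in binary and XOR column by column:
  101  (5)
  101  (5)
  101  (5)
  111  (7)
  ---
  010  (2)
The nim-sum is 2 ≠ 0, so this is an N-position: the player to move can win.

N-position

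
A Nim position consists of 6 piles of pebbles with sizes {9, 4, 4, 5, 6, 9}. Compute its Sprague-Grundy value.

3

Nim-sum: 9 XOR 4 XOR 4 XOR 5 XOR 6 XOR 9 = 3.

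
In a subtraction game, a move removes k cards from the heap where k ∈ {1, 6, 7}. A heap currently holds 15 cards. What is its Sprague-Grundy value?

Grundy values for subtraction set {1, 6, 7}:
k:     0  1  2  3  4  5  6  7  8  9 10 11 12 13 14 15
g(k):  0  1  0  1  0  1  2  3  2  3  2  3  0  1  0  1
So g(15) = 1.

1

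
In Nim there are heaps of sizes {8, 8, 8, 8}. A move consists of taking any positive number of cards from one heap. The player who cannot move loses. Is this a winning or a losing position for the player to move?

Nim-sum: 8 ^ 8 ^ 8 ^ 8 = 0.
The nim-sum is 0, so this is a P-position: the player to move is in a losing position under optimal play.

Losing position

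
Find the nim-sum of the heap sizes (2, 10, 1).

Compute the nim-sum pairwise:
2 XOR 10 = 8
8 XOR 1 = 9

9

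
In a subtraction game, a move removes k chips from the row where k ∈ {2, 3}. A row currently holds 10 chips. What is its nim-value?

0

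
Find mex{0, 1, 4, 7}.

The values 0, 1 are all present; 2 is the first non-negative integer missing from the set.

2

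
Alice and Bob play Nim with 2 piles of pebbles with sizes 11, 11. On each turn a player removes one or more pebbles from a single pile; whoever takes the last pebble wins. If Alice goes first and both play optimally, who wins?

Write each in binary and XOR column by column:
  1011  (11)
  1011  (11)
  ----
  0000  (0)
The nim-sum is 0, so this is a P-position: the player to move is in a losing position under optimal play; Alice is about to move from it and so loses — Bob wins.

Bob wins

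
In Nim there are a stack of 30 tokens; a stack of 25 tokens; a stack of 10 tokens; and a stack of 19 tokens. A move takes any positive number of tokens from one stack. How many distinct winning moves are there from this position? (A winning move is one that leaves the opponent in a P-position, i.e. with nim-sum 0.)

Compute the nim-sum pairwise:
30 ⊕ 25 = 7
7 ⊕ 10 = 13
13 ⊕ 19 = 30
The overall nim-sum is X = 30. A stack of size p has a winning move iff p XOR X < p (reduce it to p XOR X).
  30: 30 XOR 30 = 0 < 30 — winning move (to 0).
  25: 25 XOR 30 = 7 < 25 — winning move (to 7).
  10: 10 XOR 30 = 20 ≥ 10 — no move.
  19: 19 XOR 30 = 13 < 19 — winning move (to 13).
That gives 3 winning moves.

3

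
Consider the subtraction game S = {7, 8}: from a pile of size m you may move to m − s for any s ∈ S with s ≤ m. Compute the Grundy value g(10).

Grundy values for subtraction set {7, 8}:
g(0) = mex{} = 0
g(1) = mex{} = 0
g(2) = mex{} = 0
g(3) = mex{} = 0
g(4) = mex{} = 0
g(5) = mex{} = 0
g(6) = mex{} = 0
g(7) = mex{0} = 1
g(8) = mex{0} = 1
g(9) = mex{0} = 1
g(10) = mex{0} = 1
So g(10) = 1.

1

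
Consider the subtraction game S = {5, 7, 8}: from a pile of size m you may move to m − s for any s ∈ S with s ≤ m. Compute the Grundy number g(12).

2

Grundy values for subtraction set {5, 7, 8}:
g(0) = mex{} = 0
g(1) = mex{} = 0
g(2) = mex{} = 0
g(3) = mex{} = 0
g(4) = mex{} = 0
g(5) = mex{0} = 1
g(6) = mex{0} = 1
g(7) = mex{0} = 1
g(8) = mex{0} = 1
g(9) = mex{0} = 1
g(10) = mex{0,1} = 2
g(11) = mex{0,1} = 2
g(12) = mex{0,1} = 2
So g(12) = 2.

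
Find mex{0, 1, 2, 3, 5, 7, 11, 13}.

4

The values 0, 1, 2, 3 are all present; 4 is the first non-negative integer missing from the set.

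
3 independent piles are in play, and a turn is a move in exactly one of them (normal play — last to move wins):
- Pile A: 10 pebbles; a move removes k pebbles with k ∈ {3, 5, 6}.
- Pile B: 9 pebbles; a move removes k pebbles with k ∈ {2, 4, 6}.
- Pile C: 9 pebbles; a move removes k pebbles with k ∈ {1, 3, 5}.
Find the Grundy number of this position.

For pile A, compute g(0), g(1), … with moves {3, 5, 6}:
k:     0  1  2  3  4  5  6  7  8  9 10
g(k):  0  0  0  1  1  1  2  2  2  0  0
So g(10) = 0.
Build the Grundy sequence for pile B with g(k) = mex{g(k−s) : s ∈ {2, 4, 6}, s ≤ k}:
k:     0  1  2  3  4  5  6  7  8  9
g(k):  0  0  1  1  2  2  3  3  0  0
So g(9) = 0.
Build the Grundy sequence for pile C with g(k) = mex{g(k−s) : s ∈ {1, 3, 5}, s ≤ k}:
k:     0  1  2  3  4  5  6  7  8  9
g(k):  0  1  0  1  0  1  0  1  0  1
So g(9) = 1.
The value of a disjunctive sum is the nim-sum of the parts.
Combined value = 0 XOR 0 XOR 1 = 1.

1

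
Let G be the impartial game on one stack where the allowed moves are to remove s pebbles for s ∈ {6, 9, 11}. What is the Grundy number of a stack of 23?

Grundy values for subtraction set {6, 9, 11}:
k:     0  1  2  3  4  5  6  7  8  9 10 11 12 13 14 15 16 17 18 19 20 21 22 23
g(k):  0  0  0  0  0  0  1  1  1  1  1  1  2  2  2  2  2  0  0  0  0  0  0  1
So g(23) = 1.

1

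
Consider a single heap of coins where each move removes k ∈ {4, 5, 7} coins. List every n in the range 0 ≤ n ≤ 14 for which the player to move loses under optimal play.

0, 1, 2, 3, 11, 12, 13, 14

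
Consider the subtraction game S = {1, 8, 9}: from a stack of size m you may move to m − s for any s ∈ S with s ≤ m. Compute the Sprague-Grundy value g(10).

Build the Grundy sequence with g(k) = mex{g(k−s) : s ∈ {1, 8, 9}, s ≤ k}:
g(0) = mex{} = 0
g(1) = mex{0} = 1
g(2) = mex{1} = 0
g(3) = mex{0} = 1
g(4) = mex{1} = 0
g(5) = mex{0} = 1
g(6) = mex{1} = 0
g(7) = mex{0} = 1
g(8) = mex{0,1} = 2
g(9) = mex{0,1,2} = 3
g(10) = mex{0,1,3} = 2
So g(10) = 2.

2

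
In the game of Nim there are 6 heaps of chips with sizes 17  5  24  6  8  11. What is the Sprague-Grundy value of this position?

9

Nim-sum: 17 ^ 5 ^ 24 ^ 6 ^ 8 ^ 11 = 9.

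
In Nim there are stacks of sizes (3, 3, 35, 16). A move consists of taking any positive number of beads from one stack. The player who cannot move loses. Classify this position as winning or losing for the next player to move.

Winning position

Compute the nim-sum pairwise:
3 XOR 3 = 0
0 XOR 35 = 35
35 XOR 16 = 51
The nim-sum is 51 ≠ 0, so this is an N-position: the player to move can win.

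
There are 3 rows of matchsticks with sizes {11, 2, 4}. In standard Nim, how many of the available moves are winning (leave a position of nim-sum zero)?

1

Compute the nim-sum pairwise:
11 XOR 2 = 9
9 XOR 4 = 13
The overall nim-sum is X = 13. A row of size p has a winning move iff p XOR X < p (reduce it to p XOR X).
  11: 11 XOR 13 = 6 < 11 — winning move (to 6).
  2: 2 XOR 13 = 15 ≥ 2 — no move.
  4: 4 XOR 13 = 9 ≥ 4 — no move.
That gives 1 winning move.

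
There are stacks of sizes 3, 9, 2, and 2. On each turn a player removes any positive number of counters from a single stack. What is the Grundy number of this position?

10

Nim-sum: 3 XOR 9 XOR 2 XOR 2 = 10.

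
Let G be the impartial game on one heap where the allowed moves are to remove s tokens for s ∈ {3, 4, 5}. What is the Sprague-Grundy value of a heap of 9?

0

Build the Grundy sequence with g(k) = mex{g(k−s) : s ∈ {3, 4, 5}, s ≤ k}:
k:     0  1  2  3  4  5  6  7  8  9
g(k):  0  0  0  1  1  1  2  2  0  0
So g(9) = 0.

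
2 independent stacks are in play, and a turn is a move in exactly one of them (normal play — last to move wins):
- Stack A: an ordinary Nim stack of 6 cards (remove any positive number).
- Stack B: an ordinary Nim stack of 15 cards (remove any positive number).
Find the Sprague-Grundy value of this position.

Stack A is a plain Nim stack of size 6, so its Grundy value is 6.
Stack B is a plain Nim stack of size 15, so its Grundy value is 15.
The value of a disjunctive sum is the nim-sum of the parts.
Combined value = 6 ⊕ 15 = 9.

9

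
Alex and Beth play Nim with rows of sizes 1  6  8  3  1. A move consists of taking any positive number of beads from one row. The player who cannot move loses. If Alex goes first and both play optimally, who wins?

Compute the nim-sum pairwise:
1 XOR 6 = 7
7 XOR 8 = 15
15 XOR 3 = 12
12 XOR 1 = 13
The nim-sum is 13 ≠ 0, so this is an N-position: the player to move can win; Alex has a winning move.

Alex wins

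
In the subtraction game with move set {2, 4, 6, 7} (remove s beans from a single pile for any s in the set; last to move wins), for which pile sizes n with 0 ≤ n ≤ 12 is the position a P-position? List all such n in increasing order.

Build the Grundy sequence with g(k) = mex{g(k−s) : s ∈ {2, 4, 6, 7}, s ≤ k}:
g(0) = mex{} = 0
g(1) = mex{} = 0
g(2) = mex{0} = 1
g(3) = mex{0} = 1
g(4) = mex{0,1} = 2
g(5) = mex{0,1} = 2
g(6) = mex{0,1,2} = 3
g(7) = mex{0,1,2} = 3
g(8) = mex{0,1,2,3} = 4
g(9) = mex{1,2,3} = 0
g(10) = mex{1,2,3,4} = 0
g(11) = mex{0,2,3} = 1
g(12) = mex{0,2,3,4} = 1
The P-positions (g = 0) in 0..12 are 0, 1, 9, 10.

0, 1, 9, 10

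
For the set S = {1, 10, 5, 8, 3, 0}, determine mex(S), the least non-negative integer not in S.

The values 0, 1 are all present; 2 is the first non-negative integer missing from the set.

2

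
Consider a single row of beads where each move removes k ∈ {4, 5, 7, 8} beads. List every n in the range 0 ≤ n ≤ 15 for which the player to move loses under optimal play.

0, 1, 2, 3, 12, 13, 14, 15

Grundy values for subtraction set {4, 5, 7, 8}:
k:     0  1  2  3  4  5  6  7  8  9 10 11 12 13 14 15
g(k):  0  0  0  0  1  1  1  1  2  2  2  2  0  0  0  0
The P-positions (g = 0) in 0..15 are 0, 1, 2, 3, 12, 13, 14, 15.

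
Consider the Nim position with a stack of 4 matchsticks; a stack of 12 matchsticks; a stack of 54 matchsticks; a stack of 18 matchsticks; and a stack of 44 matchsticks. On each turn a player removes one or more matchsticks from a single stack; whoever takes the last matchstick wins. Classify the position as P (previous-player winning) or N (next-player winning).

P-position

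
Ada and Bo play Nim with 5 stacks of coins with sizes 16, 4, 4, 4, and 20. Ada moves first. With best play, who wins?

Bo wins

Compute the nim-sum pairwise:
16 ⊕ 4 = 20
20 ⊕ 4 = 16
16 ⊕ 4 = 20
20 ⊕ 20 = 0
The nim-sum is 0, so this is a P-position: the player to move is in a losing position under optimal play; Ada is about to move from it and so loses — Bo wins.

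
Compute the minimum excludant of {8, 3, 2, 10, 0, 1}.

4

The values 0, 1, 2, 3 are all present; 4 is the first non-negative integer missing from the set.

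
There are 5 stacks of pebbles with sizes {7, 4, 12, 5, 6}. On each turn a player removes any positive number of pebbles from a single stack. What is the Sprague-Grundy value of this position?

12

Nim-sum: 7 ^ 4 ^ 12 ^ 5 ^ 6 = 12.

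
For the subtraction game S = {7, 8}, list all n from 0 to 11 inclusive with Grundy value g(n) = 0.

Build the Grundy sequence with g(k) = mex{g(k−s) : s ∈ {7, 8}, s ≤ k}:
k:     0  1  2  3  4  5  6  7  8  9 10 11
g(k):  0  0  0  0  0  0  0  1  1  1  1  1
The P-positions (g = 0) in 0..11 are 0, 1, 2, 3, 4, 5, 6.

0, 1, 2, 3, 4, 5, 6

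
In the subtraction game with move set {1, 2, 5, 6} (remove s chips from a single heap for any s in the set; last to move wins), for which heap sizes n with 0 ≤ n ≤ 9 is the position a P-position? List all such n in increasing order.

0, 3, 7

Grundy values for subtraction set {1, 2, 5, 6}:
g(0) = mex{} = 0
g(1) = mex{0} = 1
g(2) = mex{0,1} = 2
g(3) = mex{1,2} = 0
g(4) = mex{0,2} = 1
g(5) = mex{0,1} = 2
g(6) = mex{0,1,2} = 3
g(7) = mex{1,2,3} = 0
g(8) = mex{0,2,3} = 1
g(9) = mex{0,1} = 2
The P-positions (g = 0) in 0..9 are 0, 3, 7.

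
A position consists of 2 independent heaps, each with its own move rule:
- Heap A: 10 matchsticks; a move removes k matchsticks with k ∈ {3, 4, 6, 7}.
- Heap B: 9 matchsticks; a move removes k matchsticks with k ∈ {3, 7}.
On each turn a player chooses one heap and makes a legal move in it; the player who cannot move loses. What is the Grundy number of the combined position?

Grundy values for heap A (subtraction set {3, 4, 6, 7}):
g(0) = mex{} = 0
g(1) = mex{} = 0
g(2) = mex{} = 0
g(3) = mex{0} = 1
g(4) = mex{0} = 1
g(5) = mex{0} = 1
g(6) = mex{0,1} = 2
g(7) = mex{0,1} = 2
g(8) = mex{0,1} = 2
g(9) = mex{0,1,2} = 3
g(10) = mex{1,2} = 0
So g(10) = 0.
Build the Grundy sequence for heap B with g(k) = mex{g(k−s) : s ∈ {3, 7}, s ≤ k}:
g(0) = mex{} = 0
g(1) = mex{} = 0
g(2) = mex{} = 0
g(3) = mex{0} = 1
g(4) = mex{0} = 1
g(5) = mex{0} = 1
g(6) = mex{1} = 0
g(7) = mex{0,1} = 2
g(8) = mex{0,1} = 2
g(9) = mex{0} = 1
So g(9) = 1.
By the Sprague-Grundy theorem, the Grundy value of a sum of independent games is the XOR of the component values.
Combined value = 0 XOR 1 = 1.

1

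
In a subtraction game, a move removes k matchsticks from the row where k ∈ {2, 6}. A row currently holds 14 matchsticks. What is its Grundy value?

1

Compute g(0), g(1), … for moves {2, 6}:
k:     0  1  2  3  4  5  6  7  8  9 10 11 12 13 14
g(k):  0  0  1  1  0  0  1  1  0  0  1  1  0  0  1
So g(14) = 1.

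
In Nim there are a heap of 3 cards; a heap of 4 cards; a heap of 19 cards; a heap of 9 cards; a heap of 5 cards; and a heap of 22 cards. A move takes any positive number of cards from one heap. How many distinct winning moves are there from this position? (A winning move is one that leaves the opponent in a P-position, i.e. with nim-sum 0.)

In binary:
  00011  (3)
  00100  (4)
  10011  (19)
  01001  (9)
  00101  (5)
  10110  (22)
  -----
  01110  (14)
The overall nim-sum is X = 14. A heap of size p has a winning move iff p XOR X < p (reduce it to p XOR X).
  3: 3 XOR 14 = 13 ≥ 3 — no move.
  4: 4 XOR 14 = 10 ≥ 4 — no move.
  19: 19 XOR 14 = 29 ≥ 19 — no move.
  9: 9 XOR 14 = 7 < 9 — winning move (to 7).
  5: 5 XOR 14 = 11 ≥ 5 — no move.
  22: 22 XOR 14 = 24 ≥ 22 — no move.
That gives 1 winning move.

1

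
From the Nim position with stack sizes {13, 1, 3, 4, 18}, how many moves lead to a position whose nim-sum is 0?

1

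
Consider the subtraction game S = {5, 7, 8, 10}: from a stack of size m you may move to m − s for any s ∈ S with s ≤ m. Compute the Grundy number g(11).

Compute g(0), g(1), … for moves {5, 7, 8, 10}:
g(0) = mex{} = 0
g(1) = mex{} = 0
g(2) = mex{} = 0
g(3) = mex{} = 0
g(4) = mex{} = 0
g(5) = mex{0} = 1
g(6) = mex{0} = 1
g(7) = mex{0} = 1
g(8) = mex{0} = 1
g(9) = mex{0} = 1
g(10) = mex{0,1} = 2
g(11) = mex{0,1} = 2
So g(11) = 2.

2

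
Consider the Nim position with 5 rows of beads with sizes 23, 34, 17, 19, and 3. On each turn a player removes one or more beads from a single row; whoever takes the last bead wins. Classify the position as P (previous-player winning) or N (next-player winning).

N-position

Compute the nim-sum pairwise:
23 XOR 34 = 53
53 XOR 17 = 36
36 XOR 19 = 55
55 XOR 3 = 52
The nim-sum is 52 ≠ 0, so this is an N-position: the player to move can win.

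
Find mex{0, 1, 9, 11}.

2

The values 0, 1 are all present; 2 is the first non-negative integer missing from the set.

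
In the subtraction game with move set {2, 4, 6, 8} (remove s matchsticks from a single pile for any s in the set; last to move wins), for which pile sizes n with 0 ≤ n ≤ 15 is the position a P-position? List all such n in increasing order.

0, 1, 10, 11

Grundy values for subtraction set {2, 4, 6, 8}:
k:     0  1  2  3  4  5  6  7  8  9 10 11 12 13 14 15
g(k):  0  0  1  1  2  2  3  3  4  4  0  0  1  1  2  2
The P-positions (g = 0) in 0..15 are 0, 1, 10, 11.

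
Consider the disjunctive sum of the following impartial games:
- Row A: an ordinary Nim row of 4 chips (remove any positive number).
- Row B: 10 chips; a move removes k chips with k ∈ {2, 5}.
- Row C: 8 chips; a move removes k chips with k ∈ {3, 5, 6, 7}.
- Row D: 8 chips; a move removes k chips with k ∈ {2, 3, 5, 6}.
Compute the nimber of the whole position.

Row A is a plain Nim row of size 4, so its Grundy value is 4.
For row B, compute g(0), g(1), … with moves {2, 5}:
k:     0  1  2  3  4  5  6  7  8  9 10
g(k):  0  0  1  1  0  2  1  0  0  1  1
So g(10) = 1.
Grundy values for row C (subtraction set {3, 5, 6, 7}):
g(0) = mex{} = 0
g(1) = mex{} = 0
g(2) = mex{} = 0
g(3) = mex{0} = 1
g(4) = mex{0} = 1
g(5) = mex{0} = 1
g(6) = mex{0,1} = 2
g(7) = mex{0,1} = 2
g(8) = mex{0,1} = 2
So g(8) = 2.
Build the Grundy sequence for row D with g(k) = mex{g(k−s) : s ∈ {2, 3, 5, 6}, s ≤ k}:
k:     0  1  2  3  4  5  6  7  8
g(k):  0  0  1  1  2  2  3  3  0
So g(8) = 0.
The value of a disjunctive sum is the nim-sum of the parts.
Combined value = 4 ⊕ 1 ⊕ 2 ⊕ 0 = 7.

7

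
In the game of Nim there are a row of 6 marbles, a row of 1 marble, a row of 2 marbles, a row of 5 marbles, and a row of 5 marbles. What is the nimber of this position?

Nim-sum: 6 ^ 1 ^ 2 ^ 5 ^ 5 = 5.

5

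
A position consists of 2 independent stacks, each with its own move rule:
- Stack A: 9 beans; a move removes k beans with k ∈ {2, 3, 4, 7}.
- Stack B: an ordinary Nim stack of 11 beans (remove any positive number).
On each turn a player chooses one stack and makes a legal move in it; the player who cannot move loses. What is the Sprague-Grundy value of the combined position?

For stack A, compute g(0), g(1), … with moves {2, 3, 4, 7}:
k:     0  1  2  3  4  5  6  7  8  9
g(k):  0  0  1  1  2  2  0  3  1  4
So g(9) = 4.
Stack B is a plain Nim stack of size 11, so its Grundy value is 11.
The value of a disjunctive sum is the nim-sum of the parts.
Combined value = 4 XOR 11 = 15.

15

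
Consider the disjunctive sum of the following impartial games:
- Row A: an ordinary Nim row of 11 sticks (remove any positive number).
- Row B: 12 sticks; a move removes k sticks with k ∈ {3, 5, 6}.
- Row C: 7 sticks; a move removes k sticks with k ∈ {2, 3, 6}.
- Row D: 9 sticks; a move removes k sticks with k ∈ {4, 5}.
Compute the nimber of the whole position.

Row A is a plain Nim row of size 11, so its Grundy value is 11.
For row B, compute g(0), g(1), … with moves {3, 5, 6}:
k:     0  1  2  3  4  5  6  7  8  9 10 11 12
g(k):  0  0  0  1  1  1  2  2  2  0  0  0  1
So g(12) = 1.
Build the Grundy sequence for row C with g(k) = mex{g(k−s) : s ∈ {2, 3, 6}, s ≤ k}:
g(0) = mex{} = 0
g(1) = mex{} = 0
g(2) = mex{0} = 1
g(3) = mex{0} = 1
g(4) = mex{0,1} = 2
g(5) = mex{1} = 0
g(6) = mex{0,1,2} = 3
g(7) = mex{0,2} = 1
So g(7) = 1.
For row D, compute g(0), g(1), … with moves {4, 5}:
k:     0  1  2  3  4  5  6  7  8  9
g(k):  0  0  0  0  1  1  1  1  2  0
So g(9) = 0.
By the Sprague-Grundy theorem, the Grundy value of a sum of independent games is the XOR of the component values.
Combined value = 11 XOR 1 XOR 1 XOR 0 = 11.

11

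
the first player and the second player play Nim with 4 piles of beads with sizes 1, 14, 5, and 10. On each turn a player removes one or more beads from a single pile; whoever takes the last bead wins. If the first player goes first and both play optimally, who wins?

Bitwise XOR of the heap sizes:
  0001  (1)
  1110  (14)
  0101  (5)
  1010  (10)
  ----
  0000  (0)
The nim-sum is 0, so this is a P-position: the player to move is in a losing position under optimal play; the first player is about to move from it and so loses — the second player wins.

the second player wins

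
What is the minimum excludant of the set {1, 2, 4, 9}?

0

0 is not in the set, so the mex is 0.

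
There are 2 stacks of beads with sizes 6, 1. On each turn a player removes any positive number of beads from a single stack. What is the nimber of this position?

Nim-sum: 6 ^ 1 = 7.

7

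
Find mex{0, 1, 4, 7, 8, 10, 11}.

The values 0, 1 are all present; 2 is the first non-negative integer missing from the set.

2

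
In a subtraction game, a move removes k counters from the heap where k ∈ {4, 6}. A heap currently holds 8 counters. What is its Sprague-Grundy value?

Grundy values for subtraction set {4, 6}:
k:     0  1  2  3  4  5  6  7  8
g(k):  0  0  0  0  1  1  1  1  2
So g(8) = 2.

2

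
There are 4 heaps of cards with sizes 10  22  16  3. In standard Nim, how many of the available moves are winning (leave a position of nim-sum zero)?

1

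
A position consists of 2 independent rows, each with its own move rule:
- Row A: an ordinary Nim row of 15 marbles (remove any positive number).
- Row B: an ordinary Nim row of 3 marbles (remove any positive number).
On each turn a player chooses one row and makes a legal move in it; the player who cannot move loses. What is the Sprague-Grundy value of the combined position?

12

Row A is a plain Nim row of size 15, so its Grundy value is 15.
Row B is a plain Nim row of size 3, so its Grundy value is 3.
By the Sprague-Grundy theorem, the Grundy value of a sum of independent games is the XOR of the component values.
Combined value = 15 XOR 3 = 12.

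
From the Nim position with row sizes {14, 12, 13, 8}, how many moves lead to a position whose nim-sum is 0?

3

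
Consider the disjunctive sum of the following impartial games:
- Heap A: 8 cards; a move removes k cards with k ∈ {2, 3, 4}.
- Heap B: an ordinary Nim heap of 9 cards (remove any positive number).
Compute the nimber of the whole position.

8

Grundy values for heap A (subtraction set {2, 3, 4}):
g(0) = mex{} = 0
g(1) = mex{} = 0
g(2) = mex{0} = 1
g(3) = mex{0} = 1
g(4) = mex{0,1} = 2
g(5) = mex{0,1} = 2
g(6) = mex{1,2} = 0
g(7) = mex{1,2} = 0
g(8) = mex{0,2} = 1
So g(8) = 1.
Heap B is a plain Nim heap of size 9, so its Grundy value is 9.
The value of a disjunctive sum is the nim-sum of the parts.
Combined value = 1 ⊕ 9 = 8.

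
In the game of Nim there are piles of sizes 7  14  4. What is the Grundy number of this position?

13

Compute the nim-sum pairwise:
7 ^ 14 = 9
9 ^ 4 = 13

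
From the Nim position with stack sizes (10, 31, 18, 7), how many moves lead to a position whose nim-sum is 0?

In binary:
  01010  (10)
  11111  (31)
  10010  (18)
  00111  (7)
  -----
  00000  (0)
The nim-sum is already 0, so every move leaves a nonzero nim-sum — there are no winning moves.

0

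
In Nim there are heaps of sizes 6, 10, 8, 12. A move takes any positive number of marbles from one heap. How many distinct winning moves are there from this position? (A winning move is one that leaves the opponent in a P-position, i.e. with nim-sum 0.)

3

Nim-sum: 6 XOR 10 XOR 8 XOR 12 = 8.
The overall nim-sum is X = 8. A heap of size p has a winning move iff p XOR X < p (reduce it to p XOR X).
  6: 6 XOR 8 = 14 ≥ 6 — no move.
  10: 10 XOR 8 = 2 < 10 — winning move (to 2).
  8: 8 XOR 8 = 0 < 8 — winning move (to 0).
  12: 12 XOR 8 = 4 < 12 — winning move (to 4).
That gives 3 winning moves.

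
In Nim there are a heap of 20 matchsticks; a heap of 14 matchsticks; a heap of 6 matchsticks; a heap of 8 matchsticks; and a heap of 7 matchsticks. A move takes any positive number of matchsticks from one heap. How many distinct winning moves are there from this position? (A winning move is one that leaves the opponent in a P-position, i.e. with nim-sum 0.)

Compute the nim-sum pairwise:
20 ⊕ 14 = 26
26 ⊕ 6 = 28
28 ⊕ 8 = 20
20 ⊕ 7 = 19
The overall nim-sum is X = 19. A heap of size p has a winning move iff p XOR X < p (reduce it to p XOR X).
  20: 20 XOR 19 = 7 < 20 — winning move (to 7).
  14: 14 XOR 19 = 29 ≥ 14 — no move.
  6: 6 XOR 19 = 21 ≥ 6 — no move.
  8: 8 XOR 19 = 27 ≥ 8 — no move.
  7: 7 XOR 19 = 20 ≥ 7 — no move.
That gives 1 winning move.

1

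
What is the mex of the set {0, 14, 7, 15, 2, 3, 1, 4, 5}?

6

The values 0, 1, 2, 3, 4, 5 are all present; 6 is the first non-negative integer missing from the set.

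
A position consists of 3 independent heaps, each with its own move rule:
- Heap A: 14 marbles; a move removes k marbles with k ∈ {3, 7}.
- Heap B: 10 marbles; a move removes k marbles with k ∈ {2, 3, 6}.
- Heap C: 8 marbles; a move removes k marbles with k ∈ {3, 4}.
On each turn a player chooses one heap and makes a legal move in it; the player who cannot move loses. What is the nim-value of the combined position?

1

Grundy values for heap A (subtraction set {3, 7}):
k:     0  1  2  3  4  5  6  7  8  9 10 11 12 13 14
g(k):  0  0  0  1  1  1  0  2  2  1  0  0  0  1  1
So g(14) = 1.
For heap B, compute g(0), g(1), … with moves {2, 3, 6}:
k:     0  1  2  3  4  5  6  7  8  9 10
g(k):  0  0  1  1  2  0  3  1  2  0  0
So g(10) = 0.
For heap C, compute g(0), g(1), … with moves {3, 4}:
g(0) = mex{} = 0
g(1) = mex{} = 0
g(2) = mex{} = 0
g(3) = mex{0} = 1
g(4) = mex{0} = 1
g(5) = mex{0} = 1
g(6) = mex{0,1} = 2
g(7) = mex{1} = 0
g(8) = mex{1} = 0
So g(8) = 0.
By the Sprague-Grundy theorem, the Grundy value of a sum of independent games is the XOR of the component values.
Combined value = 1 XOR 0 XOR 0 = 1.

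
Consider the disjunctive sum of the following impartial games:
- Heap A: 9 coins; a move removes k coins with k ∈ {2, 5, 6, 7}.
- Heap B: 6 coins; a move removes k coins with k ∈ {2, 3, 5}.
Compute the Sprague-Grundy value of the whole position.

1

Grundy values for heap A (subtraction set {2, 5, 6, 7}):
g(0) = mex{} = 0
g(1) = mex{} = 0
g(2) = mex{0} = 1
g(3) = mex{0} = 1
g(4) = mex{1} = 0
g(5) = mex{0,1} = 2
g(6) = mex{0} = 1
g(7) = mex{0,1,2} = 3
g(8) = mex{0,1} = 2
g(9) = mex{0,1,3} = 2
So g(9) = 2.
Build the Grundy sequence for heap B with g(k) = mex{g(k−s) : s ∈ {2, 3, 5}, s ≤ k}:
g(0) = mex{} = 0
g(1) = mex{} = 0
g(2) = mex{0} = 1
g(3) = mex{0} = 1
g(4) = mex{0,1} = 2
g(5) = mex{0,1} = 2
g(6) = mex{0,1,2} = 3
So g(6) = 3.
The value of a disjunctive sum is the nim-sum of the parts.
Combined value = 2 ⊕ 3 = 1.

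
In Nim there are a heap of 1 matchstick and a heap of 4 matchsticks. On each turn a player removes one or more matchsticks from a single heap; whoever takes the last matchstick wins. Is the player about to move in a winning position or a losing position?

Bitwise XOR of the heap sizes:
  001  (1)
  100  (4)
  ---
  101  (5)
The nim-sum is 5 ≠ 0, so this is an N-position: the player to move can win.

Winning position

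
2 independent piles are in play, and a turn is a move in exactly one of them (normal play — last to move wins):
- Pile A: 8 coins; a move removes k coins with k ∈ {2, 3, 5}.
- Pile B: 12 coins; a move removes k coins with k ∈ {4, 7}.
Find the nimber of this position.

Grundy values for pile A (subtraction set {2, 3, 5}):
g(0) = mex{} = 0
g(1) = mex{} = 0
g(2) = mex{0} = 1
g(3) = mex{0} = 1
g(4) = mex{0,1} = 2
g(5) = mex{0,1} = 2
g(6) = mex{0,1,2} = 3
g(7) = mex{1,2} = 0
g(8) = mex{1,2,3} = 0
So g(8) = 0.
For pile B, compute g(0), g(1), … with moves {4, 7}:
k:     0  1  2  3  4  5  6  7  8  9 10 11 12
g(k):  0  0  0  0  1  1  1  1  2  2  2  0  0
So g(12) = 0.
The value of a disjunctive sum is the nim-sum of the parts.
Combined value = 0 XOR 0 = 0.

0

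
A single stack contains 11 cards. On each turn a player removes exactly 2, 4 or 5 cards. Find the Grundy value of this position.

Compute g(0), g(1), … for moves {2, 4, 5}:
g(0) = mex{} = 0
g(1) = mex{} = 0
g(2) = mex{0} = 1
g(3) = mex{0} = 1
g(4) = mex{0,1} = 2
g(5) = mex{0,1} = 2
g(6) = mex{0,1,2} = 3
g(7) = mex{1,2} = 0
g(8) = mex{1,2,3} = 0
g(9) = mex{0,2} = 1
g(10) = mex{0,2,3} = 1
g(11) = mex{0,1,3} = 2
So g(11) = 2.

2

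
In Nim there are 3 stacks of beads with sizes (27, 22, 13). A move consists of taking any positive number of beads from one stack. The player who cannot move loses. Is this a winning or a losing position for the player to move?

Losing position

In binary:
  11011  (27)
  10110  (22)
  01101  (13)
  -----
  00000  (0)
The nim-sum is 0, so this is a P-position: the player to move is in a losing position under optimal play.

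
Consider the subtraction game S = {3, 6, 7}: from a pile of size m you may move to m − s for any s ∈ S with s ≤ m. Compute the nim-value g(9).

3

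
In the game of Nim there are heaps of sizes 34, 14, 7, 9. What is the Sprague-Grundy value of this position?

34

Compute the nim-sum pairwise:
34 ⊕ 14 = 44
44 ⊕ 7 = 43
43 ⊕ 9 = 34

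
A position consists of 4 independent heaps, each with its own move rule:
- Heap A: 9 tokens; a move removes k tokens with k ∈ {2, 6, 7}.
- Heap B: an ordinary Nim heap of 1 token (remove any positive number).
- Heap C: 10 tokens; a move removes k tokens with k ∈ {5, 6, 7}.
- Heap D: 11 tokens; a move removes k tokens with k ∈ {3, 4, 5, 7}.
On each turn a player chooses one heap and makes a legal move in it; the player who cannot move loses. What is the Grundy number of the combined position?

For heap A, compute g(0), g(1), … with moves {2, 6, 7}:
k:     0  1  2  3  4  5  6  7  8  9
g(k):  0  0  1  1  0  0  1  1  2  0
So g(9) = 0.
Heap B is a plain Nim heap of size 1, so its Grundy value is 1.
Build the Grundy sequence for heap C with g(k) = mex{g(k−s) : s ∈ {5, 6, 7}, s ≤ k}:
k:     0  1  2  3  4  5  6  7  8  9 10
g(k):  0  0  0  0  0  1  1  1  1  1  2
So g(10) = 2.
Grundy values for heap D (subtraction set {3, 4, 5, 7}):
g(0) = mex{} = 0
g(1) = mex{} = 0
g(2) = mex{} = 0
g(3) = mex{0} = 1
g(4) = mex{0} = 1
g(5) = mex{0} = 1
g(6) = mex{0,1} = 2
g(7) = mex{0,1} = 2
g(8) = mex{0,1} = 2
g(9) = mex{0,1,2} = 3
g(10) = mex{1,2} = 0
g(11) = mex{1,2} = 0
So g(11) = 0.
By the Sprague-Grundy theorem, the Grundy value of a sum of independent games is the XOR of the component values.
Combined value = 0 ⊕ 1 ⊕ 2 ⊕ 0 = 3.

3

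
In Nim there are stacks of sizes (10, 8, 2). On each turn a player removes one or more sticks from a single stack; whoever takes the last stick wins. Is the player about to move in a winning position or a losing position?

Losing position

In binary:
  1010  (10)
  1000  (8)
  0010  (2)
  ----
  0000  (0)
The nim-sum is 0, so this is a P-position: the player to move is in a losing position under optimal play.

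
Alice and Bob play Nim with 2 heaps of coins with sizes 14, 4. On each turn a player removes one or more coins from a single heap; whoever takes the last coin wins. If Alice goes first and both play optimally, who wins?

Alice wins

Nim-sum: 14 ⊕ 4 = 10.
The nim-sum is 10 ≠ 0, so this is an N-position: the player to move can win; Alice has a winning move.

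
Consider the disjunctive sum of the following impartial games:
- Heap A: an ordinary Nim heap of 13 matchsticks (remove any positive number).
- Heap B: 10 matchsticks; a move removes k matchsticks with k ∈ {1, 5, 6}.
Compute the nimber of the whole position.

Heap A is a plain Nim heap of size 13, so its Grundy value is 13.
For heap B, compute g(0), g(1), … with moves {1, 5, 6}:
g(0) = mex{} = 0
g(1) = mex{0} = 1
g(2) = mex{1} = 0
g(3) = mex{0} = 1
g(4) = mex{1} = 0
g(5) = mex{0} = 1
g(6) = mex{0,1} = 2
g(7) = mex{0,1,2} = 3
g(8) = mex{0,1,3} = 2
g(9) = mex{0,1,2} = 3
g(10) = mex{0,1,3} = 2
So g(10) = 2.
The value of a disjunctive sum is the nim-sum of the parts.
Combined value = 13 ⊕ 2 = 15.

15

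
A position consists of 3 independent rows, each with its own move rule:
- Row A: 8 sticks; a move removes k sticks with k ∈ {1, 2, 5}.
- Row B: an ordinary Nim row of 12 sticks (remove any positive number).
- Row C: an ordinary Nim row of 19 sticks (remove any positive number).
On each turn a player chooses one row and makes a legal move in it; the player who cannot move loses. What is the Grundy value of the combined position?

Grundy values for row A (subtraction set {1, 2, 5}):
g(0) = mex{} = 0
g(1) = mex{0} = 1
g(2) = mex{0,1} = 2
g(3) = mex{1,2} = 0
g(4) = mex{0,2} = 1
g(5) = mex{0,1} = 2
g(6) = mex{1,2} = 0
g(7) = mex{0,2} = 1
g(8) = mex{0,1} = 2
So g(8) = 2.
Row B is a plain Nim row of size 12, so its Grundy value is 12.
Row C is a plain Nim row of size 19, so its Grundy value is 19.
The value of a disjunctive sum is the nim-sum of the parts.
Combined value = 2 XOR 12 XOR 19 = 29.

29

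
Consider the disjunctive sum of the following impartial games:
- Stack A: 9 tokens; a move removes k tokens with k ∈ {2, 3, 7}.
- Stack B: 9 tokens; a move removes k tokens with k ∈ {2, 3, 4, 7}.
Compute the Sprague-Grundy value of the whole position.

Grundy values for stack A (subtraction set {2, 3, 7}):
k:     0  1  2  3  4  5  6  7  8  9
g(k):  0  0  1  1  2  0  0  1  1  2
So g(9) = 2.
Build the Grundy sequence for stack B with g(k) = mex{g(k−s) : s ∈ {2, 3, 4, 7}, s ≤ k}:
g(0) = mex{} = 0
g(1) = mex{} = 0
g(2) = mex{0} = 1
g(3) = mex{0} = 1
g(4) = mex{0,1} = 2
g(5) = mex{0,1} = 2
g(6) = mex{1,2} = 0
g(7) = mex{0,1,2} = 3
g(8) = mex{0,2} = 1
g(9) = mex{0,1,2,3} = 4
So g(9) = 4.
By the Sprague-Grundy theorem, the Grundy value of a sum of independent games is the XOR of the component values.
Combined value = 2 XOR 4 = 6.

6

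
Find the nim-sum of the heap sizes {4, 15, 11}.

Write each in binary and XOR column by column:
  0100  (4)
  1111  (15)
  1011  (11)
  ----
  0000  (0)

0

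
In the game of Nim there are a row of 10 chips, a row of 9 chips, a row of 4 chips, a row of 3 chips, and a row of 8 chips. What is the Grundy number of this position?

12

Bitwise XOR of the heap sizes:
  1010  (10)
  1001  (9)
  0100  (4)
  0011  (3)
  1000  (8)
  ----
  1100  (12)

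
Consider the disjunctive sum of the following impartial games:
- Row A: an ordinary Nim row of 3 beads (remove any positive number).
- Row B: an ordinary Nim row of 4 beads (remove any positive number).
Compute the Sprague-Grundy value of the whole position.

Row A is a plain Nim row of size 3, so its Grundy value is 3.
Row B is a plain Nim row of size 4, so its Grundy value is 4.
The value of a disjunctive sum is the nim-sum of the parts.
Combined value = 3 XOR 4 = 7.

7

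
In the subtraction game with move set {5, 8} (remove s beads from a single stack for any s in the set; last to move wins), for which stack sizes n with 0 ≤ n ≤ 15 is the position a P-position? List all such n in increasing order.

0, 1, 2, 3, 4, 13, 14, 15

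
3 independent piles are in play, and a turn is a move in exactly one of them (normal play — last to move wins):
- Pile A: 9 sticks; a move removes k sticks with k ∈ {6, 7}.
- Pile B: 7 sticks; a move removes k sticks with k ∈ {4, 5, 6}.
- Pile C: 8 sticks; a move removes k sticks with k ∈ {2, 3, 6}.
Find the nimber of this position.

2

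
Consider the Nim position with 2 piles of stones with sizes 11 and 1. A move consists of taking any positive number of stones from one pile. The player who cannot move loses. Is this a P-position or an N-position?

N-position

Nim-sum: 11 XOR 1 = 10.
The nim-sum is 10 ≠ 0, so this is an N-position: the player to move can win.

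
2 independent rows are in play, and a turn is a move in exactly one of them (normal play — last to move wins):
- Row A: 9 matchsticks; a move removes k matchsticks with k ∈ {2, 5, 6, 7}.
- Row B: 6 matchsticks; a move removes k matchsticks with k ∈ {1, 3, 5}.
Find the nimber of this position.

2

Grundy values for row A (subtraction set {2, 5, 6, 7}):
g(0) = mex{} = 0
g(1) = mex{} = 0
g(2) = mex{0} = 1
g(3) = mex{0} = 1
g(4) = mex{1} = 0
g(5) = mex{0,1} = 2
g(6) = mex{0} = 1
g(7) = mex{0,1,2} = 3
g(8) = mex{0,1} = 2
g(9) = mex{0,1,3} = 2
So g(9) = 2.
For row B, compute g(0), g(1), … with moves {1, 3, 5}:
k:     0  1  2  3  4  5  6
g(k):  0  1  0  1  0  1  0
So g(6) = 0.
The value of a disjunctive sum is the nim-sum of the parts.
Combined value = 2 ⊕ 0 = 2.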